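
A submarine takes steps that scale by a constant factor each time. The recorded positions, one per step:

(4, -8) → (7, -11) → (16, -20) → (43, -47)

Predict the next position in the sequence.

(124, -128)

The jumps are (+3, -3), (+9, -9), (+27, -27) — a geometric progression with ratio 3.
step 4: (43, -47) + (+81, -81) → (124, -128)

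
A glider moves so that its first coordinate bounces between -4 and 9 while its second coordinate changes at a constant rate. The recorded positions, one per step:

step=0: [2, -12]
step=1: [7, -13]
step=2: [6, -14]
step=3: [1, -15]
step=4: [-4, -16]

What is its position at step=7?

[7, -19]

The first coordinate travels 5 per step and bounces off the walls at -4 and 9.
  step 5: -4 → 1
  step 6: 1 → 6
  step 7: 6 → 7
The second coordinate changes by -1 each step: at step 7 it is -19.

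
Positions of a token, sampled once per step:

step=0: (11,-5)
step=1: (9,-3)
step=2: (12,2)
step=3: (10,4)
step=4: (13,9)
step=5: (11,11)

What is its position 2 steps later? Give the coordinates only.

(12,18)

Differencing gives (-2,+2), (+3,+5), (-2,+2), (+3,+5), (-2,+2). This is the pattern (-2,+2), (+3,+5) repeated.
step 6: apply (+3,+5) → (14,16)
step 7: apply (-2,+2) → (12,18)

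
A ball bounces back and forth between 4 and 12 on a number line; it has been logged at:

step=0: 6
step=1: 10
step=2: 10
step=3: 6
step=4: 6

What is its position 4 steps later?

The value reflects between 4 and 12, moving 4 per step.
  step 5: 6 → 10
  step 6: 10 → 10
  step 7: 10 → 6
  step 8: 6 → 6

6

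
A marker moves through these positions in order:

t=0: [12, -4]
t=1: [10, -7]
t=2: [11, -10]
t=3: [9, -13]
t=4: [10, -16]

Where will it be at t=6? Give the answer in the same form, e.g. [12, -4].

[9, -22]

Step-to-step displacements: [-2, -3], [+1, -3], [-2, -3], [+1, -3] — a repeating cycle of length 2.
step 5: apply [-2, -3] → [8, -19]
step 6: apply [+1, -3] → [9, -22]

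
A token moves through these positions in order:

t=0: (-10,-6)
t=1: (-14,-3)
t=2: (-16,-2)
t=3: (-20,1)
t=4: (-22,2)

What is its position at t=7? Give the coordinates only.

(-32,9)

Step-to-step displacements: (-4,+3), (-2,+1), (-4,+3), (-2,+1) — a repeating cycle of length 2.
step 5: apply (-4,+3) → (-26,5)
step 6: apply (-2,+1) → (-28,6)
step 7: apply (-4,+3) → (-32,9)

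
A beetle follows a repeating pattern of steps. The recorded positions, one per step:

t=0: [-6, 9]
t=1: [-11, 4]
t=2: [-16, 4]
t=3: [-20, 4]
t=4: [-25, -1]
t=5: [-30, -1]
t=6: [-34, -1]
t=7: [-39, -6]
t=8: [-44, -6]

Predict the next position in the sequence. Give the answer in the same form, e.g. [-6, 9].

Differencing gives [-5, -5], [-5, +0], [-4, +0], [-5, -5], [-5, +0], [-4, +0], [-5, -5], [-5, +0]. This is the pattern [-5, -5], [-5, +0], [-4, +0] repeated.
step 9: apply [-4, +0] → [-48, -6]

[-48, -6]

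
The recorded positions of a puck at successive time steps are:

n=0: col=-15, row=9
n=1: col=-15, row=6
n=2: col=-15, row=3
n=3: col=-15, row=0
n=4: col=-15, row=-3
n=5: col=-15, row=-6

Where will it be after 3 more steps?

col=-15, row=-15

Each step adds (+0, -3) to the position.
step 6: col=-15, row=-6 + (+0, -3) → col=-15, row=-9
step 7: col=-15, row=-9 + (+0, -3) → col=-15, row=-12
step 8: col=-15, row=-12 + (+0, -3) → col=-15, row=-15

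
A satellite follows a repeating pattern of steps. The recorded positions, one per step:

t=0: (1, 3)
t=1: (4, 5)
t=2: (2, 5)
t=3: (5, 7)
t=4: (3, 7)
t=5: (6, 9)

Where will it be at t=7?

Step-to-step displacements: (+3, +2), (-2, +0), (+3, +2), (-2, +0), (+3, +2) — a repeating cycle of length 2.
step 6: apply (-2, +0) → (4, 9)
step 7: apply (+3, +2) → (7, 11)

(7, 11)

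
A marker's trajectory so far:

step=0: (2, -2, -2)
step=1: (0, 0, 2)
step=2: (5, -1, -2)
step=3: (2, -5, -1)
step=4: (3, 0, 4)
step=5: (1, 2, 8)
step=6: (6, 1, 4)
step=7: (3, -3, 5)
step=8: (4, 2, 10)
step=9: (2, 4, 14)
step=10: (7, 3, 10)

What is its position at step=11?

The moves between consecutive positions are (-2, +2, +4), (+5, -1, -4), (-3, -4, +1), (+1, +5, +5), (-2, +2, +4), (+5, -1, -4), (-3, -4, +1), (+1, +5, +5), (-2, +2, +4), (+5, -1, -4); they repeat the 4-cycle [(-2, +2, +4), (+5, -1, -4), (-3, -4, +1), (+1, +5, +5)].
step 11: apply (-3, -4, +1) → (4, -1, 11)

(4, -1, 11)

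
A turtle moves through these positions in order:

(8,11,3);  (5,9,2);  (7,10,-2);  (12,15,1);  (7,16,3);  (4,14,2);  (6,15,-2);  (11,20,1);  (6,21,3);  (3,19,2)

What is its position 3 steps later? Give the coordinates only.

(5,26,3)

Differencing gives (-3,-2,-1), (+2,+1,-4), (+5,+5,+3), (-5,+1,+2), (-3,-2,-1), (+2,+1,-4), (+5,+5,+3), (-5,+1,+2), (-3,-2,-1). This is the pattern (-3,-2,-1), (+2,+1,-4), (+5,+5,+3), (-5,+1,+2) repeated.
step 10: apply (+2,+1,-4) → (5,20,-2)
step 11: apply (+5,+5,+3) → (10,25,1)
step 12: apply (-5,+1,+2) → (5,26,3)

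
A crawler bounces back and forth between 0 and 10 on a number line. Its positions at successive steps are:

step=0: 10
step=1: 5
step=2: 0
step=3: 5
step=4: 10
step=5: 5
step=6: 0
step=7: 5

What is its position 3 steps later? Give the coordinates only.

The value reflects between 0 and 10, moving 5 per step.
  step 8: 5 → 10
  step 9: 10 → 5
  step 10: 5 → 0

0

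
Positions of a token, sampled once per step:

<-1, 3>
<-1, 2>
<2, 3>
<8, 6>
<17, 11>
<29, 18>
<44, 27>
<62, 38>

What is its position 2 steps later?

<107, 66>

Taking differences between consecutive positions: <+0, -1>, <+3, +1>, <+6, +3>, <+9, +5>, <+12, +7>, <+15, +9>, <+18, +11>. These grow by <+3, +2> each step.
step 8: <62, 38> + <+21, +13> → <83, 51>
step 9: <83, 51> + <+24, +15> → <107, 66>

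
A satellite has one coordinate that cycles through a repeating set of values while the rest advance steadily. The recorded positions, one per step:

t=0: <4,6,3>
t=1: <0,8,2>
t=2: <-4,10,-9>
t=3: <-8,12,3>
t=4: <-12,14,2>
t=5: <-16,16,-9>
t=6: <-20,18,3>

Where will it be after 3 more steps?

The first coordinate changes by -4 each step, so at step 9 it is 4 + 9·(-4) = -32.
The second coordinate changes by +2 each step, so at step 9 it is 6 + 9·(2) = 24.
The third coordinate repeats the cycle [3, 2, -9] with period 3; step 9 mod 3 = 0, giving 3.

<-32,24,3>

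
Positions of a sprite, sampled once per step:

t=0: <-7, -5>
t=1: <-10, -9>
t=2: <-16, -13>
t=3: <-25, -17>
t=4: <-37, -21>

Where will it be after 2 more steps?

<-70, -29>

Successive displacements: <-3, -4>, <-6, -4>, <-9, -4>, <-12, -4> — each changes by <-3, +0>.
step 5: <-37, -21> + <-15, -4> → <-52, -25>
step 6: <-52, -25> + <-18, -4> → <-70, -29>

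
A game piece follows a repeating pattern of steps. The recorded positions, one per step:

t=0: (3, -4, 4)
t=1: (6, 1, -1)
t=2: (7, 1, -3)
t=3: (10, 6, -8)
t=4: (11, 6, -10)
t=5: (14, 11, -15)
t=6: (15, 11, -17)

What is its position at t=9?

The moves between consecutive positions are (+3, +5, -5), (+1, +0, -2), (+3, +5, -5), (+1, +0, -2), (+3, +5, -5), (+1, +0, -2); they repeat the 2-cycle [(+3, +5, -5), (+1, +0, -2)].
step 7: apply (+3, +5, -5) → (18, 16, -22)
step 8: apply (+1, +0, -2) → (19, 16, -24)
step 9: apply (+3, +5, -5) → (22, 21, -29)

(22, 21, -29)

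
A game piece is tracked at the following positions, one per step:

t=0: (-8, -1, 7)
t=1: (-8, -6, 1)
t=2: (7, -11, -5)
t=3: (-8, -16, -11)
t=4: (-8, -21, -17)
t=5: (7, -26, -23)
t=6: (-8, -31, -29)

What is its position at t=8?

(7, -41, -41)

The first coordinate repeats the cycle [-8, -8, 7] with period 3; step 8 mod 3 = 2, giving 7.
The second coordinate changes by -5 each step, so at step 8 it is -1 + 8·(-5) = -41.
The third coordinate changes by -6 each step, so at step 8 it is 7 + 8·(-6) = -41.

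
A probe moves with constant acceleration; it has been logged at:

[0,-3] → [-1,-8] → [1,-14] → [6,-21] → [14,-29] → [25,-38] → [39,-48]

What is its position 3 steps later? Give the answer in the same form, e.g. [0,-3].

[99,-84]

Successive displacements: [-1,-5], [+2,-6], [+5,-7], [+8,-8], [+11,-9], [+14,-10] — each changes by [+3,-1].
step 7: [39,-48] + [+17,-11] → [56,-59]
step 8: [56,-59] + [+20,-12] → [76,-71]
step 9: [76,-71] + [+23,-13] → [99,-84]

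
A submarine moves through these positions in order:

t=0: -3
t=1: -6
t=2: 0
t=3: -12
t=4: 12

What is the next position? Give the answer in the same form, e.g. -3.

Step-to-step displacements: -3, +6, -12, +24; each is -2× the previous.
step 5: 12 − 48 → -36

-36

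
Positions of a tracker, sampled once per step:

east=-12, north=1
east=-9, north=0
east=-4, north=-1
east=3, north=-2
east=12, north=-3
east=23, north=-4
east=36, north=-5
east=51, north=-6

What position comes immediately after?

east=68, north=-7

Taking differences between consecutive positions: (+3,-1), (+5,-1), (+7,-1), (+9,-1), (+11,-1), (+13,-1), (+15,-1). These grow by (+2,+0) each step.
step 8: east=51, north=-6 + (+17,-1) → east=68, north=-7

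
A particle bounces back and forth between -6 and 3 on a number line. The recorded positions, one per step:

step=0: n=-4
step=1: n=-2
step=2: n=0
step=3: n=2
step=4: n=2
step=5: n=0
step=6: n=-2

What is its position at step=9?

n=-4

The value travels 2 per step and bounces off the walls at -6 and 3.
  step 7: -2 → -4
  step 8: -4 → -6
  step 9: -6 → -4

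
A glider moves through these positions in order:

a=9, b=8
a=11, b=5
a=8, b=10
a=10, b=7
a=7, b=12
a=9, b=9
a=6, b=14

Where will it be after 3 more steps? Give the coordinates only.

Step-to-step displacements: (+2,-3), (-3,+5), (+2,-3), (-3,+5), (+2,-3), (-3,+5) — a repeating cycle of length 2.
step 7: apply (+2,-3) → a=8, b=11
step 8: apply (-3,+5) → a=5, b=16
step 9: apply (+2,-3) → a=7, b=13

a=7, b=13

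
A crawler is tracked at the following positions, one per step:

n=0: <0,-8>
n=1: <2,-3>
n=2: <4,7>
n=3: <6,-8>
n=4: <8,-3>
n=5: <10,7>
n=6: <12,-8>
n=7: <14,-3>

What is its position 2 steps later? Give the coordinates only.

<18,-8>

The first coordinate changes by +2 each step, so at step 9 it is 0 + 9·(2) = 18.
The second coordinate repeats the cycle [-8, -3, 7] with period 3; step 9 mod 3 = 0, giving -8.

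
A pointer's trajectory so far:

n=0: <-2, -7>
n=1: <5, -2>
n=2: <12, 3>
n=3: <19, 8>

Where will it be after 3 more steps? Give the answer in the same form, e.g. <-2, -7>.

The position changes by <+7, +5> every step.
step 4: <19, 8> + <+7, +5> → <26, 13>
step 5: <26, 13> + <+7, +5> → <33, 18>
step 6: <33, 18> + <+7, +5> → <40, 23>

<40, 23>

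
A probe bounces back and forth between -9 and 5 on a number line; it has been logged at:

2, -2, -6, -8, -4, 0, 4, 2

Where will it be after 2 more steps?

-6

The value travels 4 per step and bounces off the walls at -9 and 5.
  step 8: 2 → -2
  step 9: -2 → -6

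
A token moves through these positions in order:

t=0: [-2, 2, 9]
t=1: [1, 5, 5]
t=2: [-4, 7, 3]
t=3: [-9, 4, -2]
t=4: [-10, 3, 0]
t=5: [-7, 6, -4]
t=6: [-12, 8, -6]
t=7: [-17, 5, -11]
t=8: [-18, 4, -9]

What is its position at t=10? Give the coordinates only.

[-20, 9, -15]

The moves between consecutive positions are [+3, +3, -4], [-5, +2, -2], [-5, -3, -5], [-1, -1, +2], [+3, +3, -4], [-5, +2, -2], [-5, -3, -5], [-1, -1, +2]; they repeat the 4-cycle [[+3, +3, -4], [-5, +2, -2], [-5, -3, -5], [-1, -1, +2]].
step 9: apply [+3, +3, -4] → [-15, 7, -13]
step 10: apply [-5, +2, -2] → [-20, 9, -15]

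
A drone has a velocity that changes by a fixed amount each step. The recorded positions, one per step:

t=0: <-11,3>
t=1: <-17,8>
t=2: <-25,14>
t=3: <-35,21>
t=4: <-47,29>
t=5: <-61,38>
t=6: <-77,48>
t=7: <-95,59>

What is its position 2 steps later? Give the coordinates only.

First differences are <-6,+5>, <-8,+6>, <-10,+7>, <-12,+8>, <-14,+9>, <-16,+10>, <-18,+11>; their common second difference is <-2,+1> (constant acceleration).
step 8: <-95,59> + <-20,+12> → <-115,71>
step 9: <-115,71> + <-22,+13> → <-137,84>

<-137,84>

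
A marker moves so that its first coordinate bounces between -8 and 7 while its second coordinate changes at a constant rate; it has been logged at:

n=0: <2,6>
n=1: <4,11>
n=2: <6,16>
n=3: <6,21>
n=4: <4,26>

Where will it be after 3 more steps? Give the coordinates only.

<-2,41>

The first coordinate reflects between -8 and 7, moving 2 per step.
  step 5: 4 → 2
  step 6: 2 → 0
  step 7: 0 → -2
The second coordinate changes by +5 each step: at step 7 it is 41.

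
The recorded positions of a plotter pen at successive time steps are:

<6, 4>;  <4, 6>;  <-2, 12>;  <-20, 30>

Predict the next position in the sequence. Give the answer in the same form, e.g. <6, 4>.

<-74, 84>

Step-to-step displacements: <-2, +2>, <-6, +6>, <-18, +18>; each is 3× the previous.
step 4: <-20, 30> + <-54, +54> → <-74, 84>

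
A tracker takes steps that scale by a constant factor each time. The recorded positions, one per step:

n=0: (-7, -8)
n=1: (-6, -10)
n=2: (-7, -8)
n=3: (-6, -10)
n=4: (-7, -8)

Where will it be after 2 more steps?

(-7, -8)

The jumps are (+1, -2), (-1, +2), (+1, -2), (-1, +2) — a geometric progression with ratio -1.
step 5: (-7, -8) + (+1, -2) → (-6, -10)
step 6: (-6, -10) + (-1, +2) → (-7, -8)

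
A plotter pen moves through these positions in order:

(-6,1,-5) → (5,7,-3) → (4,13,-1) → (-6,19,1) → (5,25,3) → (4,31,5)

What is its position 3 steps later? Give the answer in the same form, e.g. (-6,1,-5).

(4,49,11)

The first coordinate repeats the cycle [-6, 5, 4] with period 3; step 8 mod 3 = 2, giving 4.
The second coordinate changes by +6 each step, so at step 8 it is 1 + 8·(6) = 49.
The third coordinate changes by +2 each step, so at step 8 it is -5 + 8·(2) = 11.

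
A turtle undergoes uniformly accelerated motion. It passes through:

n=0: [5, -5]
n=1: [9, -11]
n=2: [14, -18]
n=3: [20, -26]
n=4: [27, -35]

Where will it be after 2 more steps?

[44, -56]

First differences are [+4, -6], [+5, -7], [+6, -8], [+7, -9]; their common second difference is [+1, -1] (constant acceleration).
step 5: [27, -35] + [+8, -10] → [35, -45]
step 6: [35, -45] + [+9, -11] → [44, -56]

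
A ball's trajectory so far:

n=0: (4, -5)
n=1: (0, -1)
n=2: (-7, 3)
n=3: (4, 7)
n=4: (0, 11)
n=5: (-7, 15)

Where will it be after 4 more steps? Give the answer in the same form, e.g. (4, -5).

(4, 31)

The first coordinate repeats the cycle [4, 0, -7] with period 3; step 9 mod 3 = 0, giving 4.
The second coordinate changes by +4 each step, so at step 9 it is -5 + 9·(4) = 31.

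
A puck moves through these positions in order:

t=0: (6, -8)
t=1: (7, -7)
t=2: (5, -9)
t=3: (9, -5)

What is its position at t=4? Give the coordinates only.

The jumps are (+1, +1), (-2, -2), (+4, +4) — a geometric progression with ratio -2.
step 4: (9, -5) + (-8, -8) → (1, -13)

(1, -13)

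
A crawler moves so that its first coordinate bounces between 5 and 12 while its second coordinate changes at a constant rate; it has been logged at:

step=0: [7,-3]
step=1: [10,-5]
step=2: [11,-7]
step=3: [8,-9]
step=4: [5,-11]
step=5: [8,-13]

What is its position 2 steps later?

The first coordinate reflects between 5 and 12, moving 3 per step.
  step 6: 8 → 11
  step 7: 11 → 10
The second coordinate changes by -2 each step: at step 7 it is -17.

[10,-17]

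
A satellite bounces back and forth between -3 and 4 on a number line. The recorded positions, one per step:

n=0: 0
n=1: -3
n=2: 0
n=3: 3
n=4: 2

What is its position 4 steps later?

The value reflects between -3 and 4, moving 3 per step.
  step 5: 2 → -1
  step 6: -1 → -2
  step 7: -2 → 1
  step 8: 1 → 4

4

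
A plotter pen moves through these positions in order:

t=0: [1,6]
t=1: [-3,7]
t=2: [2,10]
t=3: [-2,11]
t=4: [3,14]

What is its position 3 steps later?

[0,19]

The moves between consecutive positions are [-4,+1], [+5,+3], [-4,+1], [+5,+3]; they repeat the 2-cycle [[-4,+1], [+5,+3]].
step 5: apply [-4,+1] → [-1,15]
step 6: apply [+5,+3] → [4,18]
step 7: apply [-4,+1] → [0,19]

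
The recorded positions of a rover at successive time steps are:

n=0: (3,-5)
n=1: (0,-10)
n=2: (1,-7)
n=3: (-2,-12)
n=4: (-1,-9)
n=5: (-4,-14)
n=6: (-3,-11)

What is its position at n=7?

(-6,-16)

Differencing gives (-3,-5), (+1,+3), (-3,-5), (+1,+3), (-3,-5), (+1,+3). This is the pattern (-3,-5), (+1,+3) repeated.
step 7: apply (-3,-5) → (-6,-16)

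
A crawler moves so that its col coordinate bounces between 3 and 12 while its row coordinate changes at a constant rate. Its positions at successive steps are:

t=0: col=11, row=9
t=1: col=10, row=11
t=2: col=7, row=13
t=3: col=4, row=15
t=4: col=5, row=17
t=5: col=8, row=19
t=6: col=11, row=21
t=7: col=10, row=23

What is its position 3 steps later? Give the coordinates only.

The col coordinate travels 3 per step and bounces off the walls at 3 and 12.
  step 8: 10 → 7
  step 9: 7 → 4
  step 10: 4 → 5
The row coordinate changes by +2 each step: at step 10 it is 29.

col=5, row=29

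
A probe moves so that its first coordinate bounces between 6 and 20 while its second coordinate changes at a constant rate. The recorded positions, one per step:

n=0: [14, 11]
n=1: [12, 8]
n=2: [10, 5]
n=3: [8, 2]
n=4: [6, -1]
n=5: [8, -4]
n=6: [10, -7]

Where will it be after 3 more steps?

[16, -16]

The first coordinate reflects between 6 and 20, moving 2 per step.
  step 7: 10 → 12
  step 8: 12 → 14
  step 9: 14 → 16
The second coordinate changes by -3 each step: at step 9 it is -16.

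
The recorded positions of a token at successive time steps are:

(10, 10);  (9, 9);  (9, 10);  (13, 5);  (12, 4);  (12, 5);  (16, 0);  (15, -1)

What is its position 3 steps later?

The moves between consecutive positions are (-1, -1), (+0, +1), (+4, -5), (-1, -1), (+0, +1), (+4, -5), (-1, -1); they repeat the 3-cycle [(-1, -1), (+0, +1), (+4, -5)].
step 8: apply (+0, +1) → (15, 0)
step 9: apply (+4, -5) → (19, -5)
step 10: apply (-1, -1) → (18, -6)

(18, -6)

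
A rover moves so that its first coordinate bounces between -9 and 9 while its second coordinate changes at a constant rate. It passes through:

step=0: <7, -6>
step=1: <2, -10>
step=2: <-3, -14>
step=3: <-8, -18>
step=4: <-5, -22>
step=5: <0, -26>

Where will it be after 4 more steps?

<-2, -42>

The first coordinate travels 5 per step and bounces off the walls at -9 and 9.
  step 6: 0 → 5
  step 7: 5 → 8
  step 8: 8 → 3
  step 9: 3 → -2
The second coordinate changes by -4 each step: at step 9 it is -42.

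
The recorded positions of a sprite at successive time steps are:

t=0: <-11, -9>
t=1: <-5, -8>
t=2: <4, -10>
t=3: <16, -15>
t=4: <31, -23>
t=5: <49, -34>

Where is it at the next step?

Successive displacements: <+6, +1>, <+9, -2>, <+12, -5>, <+15, -8>, <+18, -11> — each changes by <+3, -3>.
step 6: <49, -34> + <+21, -14> → <70, -48>

<70, -48>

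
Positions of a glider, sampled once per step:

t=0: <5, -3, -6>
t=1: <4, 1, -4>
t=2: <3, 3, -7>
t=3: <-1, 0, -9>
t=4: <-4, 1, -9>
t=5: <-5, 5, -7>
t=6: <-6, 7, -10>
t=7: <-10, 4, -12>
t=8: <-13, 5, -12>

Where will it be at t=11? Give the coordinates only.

<-19, 8, -15>

Differencing gives <-1, +4, +2>, <-1, +2, -3>, <-4, -3, -2>, <-3, +1, +0>, <-1, +4, +2>, <-1, +2, -3>, <-4, -3, -2>, <-3, +1, +0>. This is the pattern <-1, +4, +2>, <-1, +2, -3>, <-4, -3, -2>, <-3, +1, +0> repeated.
step 9: apply <-1, +4, +2> → <-14, 9, -10>
step 10: apply <-1, +2, -3> → <-15, 11, -13>
step 11: apply <-4, -3, -2> → <-19, 8, -15>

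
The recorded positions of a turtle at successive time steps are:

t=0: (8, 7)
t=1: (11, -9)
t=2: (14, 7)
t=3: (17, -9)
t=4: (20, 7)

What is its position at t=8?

First: linear, +3 per step → 32 at step 8.
Second: cycles through 7, -9 every 2 steps. Step 8 lands at position 0 of the cycle → 7.

(32, 7)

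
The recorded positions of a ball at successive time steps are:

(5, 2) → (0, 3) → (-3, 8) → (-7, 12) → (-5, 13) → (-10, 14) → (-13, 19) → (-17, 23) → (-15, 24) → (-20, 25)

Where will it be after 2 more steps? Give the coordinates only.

Differencing gives (-5, +1), (-3, +5), (-4, +4), (+2, +1), (-5, +1), (-3, +5), (-4, +4), (+2, +1), (-5, +1). This is the pattern (-5, +1), (-3, +5), (-4, +4), (+2, +1) repeated.
step 10: apply (-3, +5) → (-23, 30)
step 11: apply (-4, +4) → (-27, 34)

(-27, 34)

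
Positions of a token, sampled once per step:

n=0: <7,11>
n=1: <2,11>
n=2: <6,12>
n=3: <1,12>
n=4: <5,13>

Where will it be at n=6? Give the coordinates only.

Step-to-step displacements: <-5,+0>, <+4,+1>, <-5,+0>, <+4,+1> — a repeating cycle of length 2.
step 5: apply <-5,+0> → <0,13>
step 6: apply <+4,+1> → <4,14>

<4,14>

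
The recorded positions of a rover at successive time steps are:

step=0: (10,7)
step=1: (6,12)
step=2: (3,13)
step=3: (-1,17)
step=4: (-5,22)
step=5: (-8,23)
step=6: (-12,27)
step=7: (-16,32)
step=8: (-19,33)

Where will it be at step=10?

Step-to-step displacements: (-4,+5), (-3,+1), (-4,+4), (-4,+5), (-3,+1), (-4,+4), (-4,+5), (-3,+1) — a repeating cycle of length 3.
step 9: apply (-4,+4) → (-23,37)
step 10: apply (-4,+5) → (-27,42)

(-27,42)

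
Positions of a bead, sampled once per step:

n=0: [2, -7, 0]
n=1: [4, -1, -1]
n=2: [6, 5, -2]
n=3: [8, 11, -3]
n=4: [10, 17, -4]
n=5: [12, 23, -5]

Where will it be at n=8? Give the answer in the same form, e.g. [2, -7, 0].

[18, 41, -8]

The position changes by [+2, +6, -1] every step.
step 6: [12, 23, -5] + [+2, +6, -1] → [14, 29, -6]
step 7: [14, 29, -6] + [+2, +6, -1] → [16, 35, -7]
step 8: [16, 35, -7] + [+2, +6, -1] → [18, 41, -8]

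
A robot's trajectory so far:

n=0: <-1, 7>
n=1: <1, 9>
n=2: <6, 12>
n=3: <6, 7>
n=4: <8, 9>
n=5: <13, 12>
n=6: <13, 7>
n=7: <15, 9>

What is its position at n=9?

The moves between consecutive positions are <+2, +2>, <+5, +3>, <+0, -5>, <+2, +2>, <+5, +3>, <+0, -5>, <+2, +2>; they repeat the 3-cycle [<+2, +2>, <+5, +3>, <+0, -5>].
step 8: apply <+5, +3> → <20, 12>
step 9: apply <+0, -5> → <20, 7>

<20, 7>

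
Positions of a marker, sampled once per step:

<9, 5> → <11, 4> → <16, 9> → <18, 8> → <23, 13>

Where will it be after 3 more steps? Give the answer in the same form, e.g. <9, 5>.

<32, 16>

Step-to-step displacements: <+2, -1>, <+5, +5>, <+2, -1>, <+5, +5> — a repeating cycle of length 2.
step 5: apply <+2, -1> → <25, 12>
step 6: apply <+5, +5> → <30, 17>
step 7: apply <+2, -1> → <32, 16>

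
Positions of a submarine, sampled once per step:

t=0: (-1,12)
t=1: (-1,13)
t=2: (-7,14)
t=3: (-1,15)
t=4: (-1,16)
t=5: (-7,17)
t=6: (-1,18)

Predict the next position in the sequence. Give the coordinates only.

(-1,19)

The first coordinate repeats the cycle [-1, -1, -7] with period 3; step 7 mod 3 = 1, giving -1.
The second coordinate changes by +1 each step, so at step 7 it is 12 + 7·(1) = 19.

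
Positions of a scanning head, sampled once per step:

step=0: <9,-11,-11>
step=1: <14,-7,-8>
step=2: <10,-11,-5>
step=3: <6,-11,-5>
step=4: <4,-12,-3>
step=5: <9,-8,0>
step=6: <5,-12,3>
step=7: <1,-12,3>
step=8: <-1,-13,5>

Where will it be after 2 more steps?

<0,-13,11>

Differencing gives <+5,+4,+3>, <-4,-4,+3>, <-4,+0,+0>, <-2,-1,+2>, <+5,+4,+3>, <-4,-4,+3>, <-4,+0,+0>, <-2,-1,+2>. This is the pattern <+5,+4,+3>, <-4,-4,+3>, <-4,+0,+0>, <-2,-1,+2> repeated.
step 9: apply <+5,+4,+3> → <4,-9,8>
step 10: apply <-4,-4,+3> → <0,-13,11>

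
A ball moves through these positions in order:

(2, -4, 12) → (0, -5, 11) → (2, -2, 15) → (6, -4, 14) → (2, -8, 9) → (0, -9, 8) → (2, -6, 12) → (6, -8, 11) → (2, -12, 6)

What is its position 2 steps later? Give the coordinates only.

The moves between consecutive positions are (-2, -1, -1), (+2, +3, +4), (+4, -2, -1), (-4, -4, -5), (-2, -1, -1), (+2, +3, +4), (+4, -2, -1), (-4, -4, -5); they repeat the 4-cycle [(-2, -1, -1), (+2, +3, +4), (+4, -2, -1), (-4, -4, -5)].
step 9: apply (-2, -1, -1) → (0, -13, 5)
step 10: apply (+2, +3, +4) → (2, -10, 9)

(2, -10, 9)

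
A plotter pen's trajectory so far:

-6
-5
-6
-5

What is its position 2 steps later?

The jumps are +1, -1, +1 — a geometric progression with ratio -1.
step 4: -5 − 1 → -6
step 5: -6 + 1 → -5

-5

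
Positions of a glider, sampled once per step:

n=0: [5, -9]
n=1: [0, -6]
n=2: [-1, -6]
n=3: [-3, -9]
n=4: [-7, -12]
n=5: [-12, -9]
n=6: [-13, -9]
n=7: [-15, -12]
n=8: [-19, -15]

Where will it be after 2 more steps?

Differencing gives [-5, +3], [-1, +0], [-2, -3], [-4, -3], [-5, +3], [-1, +0], [-2, -3], [-4, -3]. This is the pattern [-5, +3], [-1, +0], [-2, -3], [-4, -3] repeated.
step 9: apply [-5, +3] → [-24, -12]
step 10: apply [-1, +0] → [-25, -12]

[-25, -12]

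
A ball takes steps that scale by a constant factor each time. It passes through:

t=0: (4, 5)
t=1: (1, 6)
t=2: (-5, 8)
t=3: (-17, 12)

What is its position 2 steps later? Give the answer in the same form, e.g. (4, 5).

The jumps are (-3, +1), (-6, +2), (-12, +4) — a geometric progression with ratio 2.
step 4: (-17, 12) + (-24, +8) → (-41, 20)
step 5: (-41, 20) + (-48, +16) → (-89, 36)

(-89, 36)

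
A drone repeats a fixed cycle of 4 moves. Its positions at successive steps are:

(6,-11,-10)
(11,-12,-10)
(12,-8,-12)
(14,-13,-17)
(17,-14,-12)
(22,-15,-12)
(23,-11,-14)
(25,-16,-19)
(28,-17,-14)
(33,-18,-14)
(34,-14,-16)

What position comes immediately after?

(36,-19,-21)

Step-to-step displacements: (+5,-1,+0), (+1,+4,-2), (+2,-5,-5), (+3,-1,+5), (+5,-1,+0), (+1,+4,-2), (+2,-5,-5), (+3,-1,+5), (+5,-1,+0), (+1,+4,-2) — a repeating cycle of length 4.
step 11: apply (+2,-5,-5) → (36,-19,-21)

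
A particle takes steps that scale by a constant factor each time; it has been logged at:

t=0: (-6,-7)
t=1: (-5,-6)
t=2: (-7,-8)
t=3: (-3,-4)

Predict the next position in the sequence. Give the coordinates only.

The jumps are (+1,+1), (-2,-2), (+4,+4) — a geometric progression with ratio -2.
step 4: (-3,-4) + (-8,-8) → (-11,-12)

(-11,-12)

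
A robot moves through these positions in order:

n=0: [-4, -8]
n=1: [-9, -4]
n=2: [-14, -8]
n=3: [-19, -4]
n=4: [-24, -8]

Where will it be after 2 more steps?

The first coordinate changes by -5 each step, so at step 6 it is -4 + 6·(-5) = -34.
The second coordinate repeats the cycle [-8, -4] with period 2; step 6 mod 2 = 0, giving -8.

[-34, -8]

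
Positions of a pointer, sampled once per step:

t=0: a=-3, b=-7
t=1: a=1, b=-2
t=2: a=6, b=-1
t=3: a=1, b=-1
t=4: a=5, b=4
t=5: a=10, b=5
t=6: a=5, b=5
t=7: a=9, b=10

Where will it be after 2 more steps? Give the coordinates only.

a=9, b=11

Step-to-step displacements: (+4, +5), (+5, +1), (-5, +0), (+4, +5), (+5, +1), (-5, +0), (+4, +5) — a repeating cycle of length 3.
step 8: apply (+5, +1) → a=14, b=11
step 9: apply (-5, +0) → a=9, b=11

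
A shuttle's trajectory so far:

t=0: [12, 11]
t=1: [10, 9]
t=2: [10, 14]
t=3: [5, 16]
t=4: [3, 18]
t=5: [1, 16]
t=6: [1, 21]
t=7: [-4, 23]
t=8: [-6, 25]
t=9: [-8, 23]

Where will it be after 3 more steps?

[-15, 32]

Step-to-step displacements: [-2, -2], [+0, +5], [-5, +2], [-2, +2], [-2, -2], [+0, +5], [-5, +2], [-2, +2], [-2, -2] — a repeating cycle of length 4.
step 10: apply [+0, +5] → [-8, 28]
step 11: apply [-5, +2] → [-13, 30]
step 12: apply [-2, +2] → [-15, 32]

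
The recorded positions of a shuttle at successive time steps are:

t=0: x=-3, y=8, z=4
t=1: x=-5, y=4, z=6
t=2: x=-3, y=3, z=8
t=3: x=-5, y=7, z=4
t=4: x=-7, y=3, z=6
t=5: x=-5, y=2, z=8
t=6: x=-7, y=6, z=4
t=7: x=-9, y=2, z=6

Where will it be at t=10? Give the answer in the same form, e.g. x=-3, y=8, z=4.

Differencing gives (-2, -4, +2), (+2, -1, +2), (-2, +4, -4), (-2, -4, +2), (+2, -1, +2), (-2, +4, -4), (-2, -4, +2). This is the pattern (-2, -4, +2), (+2, -1, +2), (-2, +4, -4) repeated.
step 8: apply (+2, -1, +2) → x=-7, y=1, z=8
step 9: apply (-2, +4, -4) → x=-9, y=5, z=4
step 10: apply (-2, -4, +2) → x=-11, y=1, z=6

x=-11, y=1, z=6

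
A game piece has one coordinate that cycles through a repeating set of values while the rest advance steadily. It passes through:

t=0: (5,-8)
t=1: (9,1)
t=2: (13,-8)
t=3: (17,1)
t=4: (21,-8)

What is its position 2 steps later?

First: linear, +4 per step → 29 at step 6.
Second: cycles through -8, 1 every 2 steps. Step 6 lands at position 0 of the cycle → -8.

(29,-8)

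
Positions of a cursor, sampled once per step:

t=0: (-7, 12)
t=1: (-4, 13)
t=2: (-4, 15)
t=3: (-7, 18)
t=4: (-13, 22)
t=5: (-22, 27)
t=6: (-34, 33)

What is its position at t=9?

(-88, 57)

Successive displacements: (+3, +1), (+0, +2), (-3, +3), (-6, +4), (-9, +5), (-12, +6) — each changes by (-3, +1).
step 7: (-34, 33) + (-15, +7) → (-49, 40)
step 8: (-49, 40) + (-18, +8) → (-67, 48)
step 9: (-67, 48) + (-21, +9) → (-88, 57)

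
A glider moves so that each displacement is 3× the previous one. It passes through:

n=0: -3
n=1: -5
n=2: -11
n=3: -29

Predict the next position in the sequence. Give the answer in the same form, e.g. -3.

-83

Consecutive displacements -2, -6, -18 scale by a factor of 3 each step.
step 4: -29 − 54 → -83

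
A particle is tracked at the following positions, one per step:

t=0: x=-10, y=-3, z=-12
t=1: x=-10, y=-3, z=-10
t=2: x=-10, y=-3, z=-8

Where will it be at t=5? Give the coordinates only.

x=-10, y=-3, z=-2

The position changes by (+0, +0, +2) every step.
step 3: x=-10, y=-3, z=-8 + (+0, +0, +2) → x=-10, y=-3, z=-6
step 4: x=-10, y=-3, z=-6 + (+0, +0, +2) → x=-10, y=-3, z=-4
step 5: x=-10, y=-3, z=-4 + (+0, +0, +2) → x=-10, y=-3, z=-2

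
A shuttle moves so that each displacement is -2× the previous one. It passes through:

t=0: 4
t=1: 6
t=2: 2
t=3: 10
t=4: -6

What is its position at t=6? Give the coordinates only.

Step-to-step displacements: +2, -4, +8, -16; each is -2× the previous.
step 5: -6 + 32 → 26
step 6: 26 − 64 → -38

-38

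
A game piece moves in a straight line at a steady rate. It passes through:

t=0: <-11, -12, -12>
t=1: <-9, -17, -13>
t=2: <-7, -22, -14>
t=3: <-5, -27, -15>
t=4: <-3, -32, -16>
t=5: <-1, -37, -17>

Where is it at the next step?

<1, -42, -18>

The position changes by <+2, -5, -1> every step.
step 6: <-1, -37, -17> + <+2, -5, -1> → <1, -42, -18>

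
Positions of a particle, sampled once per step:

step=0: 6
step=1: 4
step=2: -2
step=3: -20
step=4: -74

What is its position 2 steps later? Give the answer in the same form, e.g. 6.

-722

Step-to-step displacements: -2, -6, -18, -54; each is 3× the previous.
step 5: -74 − 162 → -236
step 6: -236 − 486 → -722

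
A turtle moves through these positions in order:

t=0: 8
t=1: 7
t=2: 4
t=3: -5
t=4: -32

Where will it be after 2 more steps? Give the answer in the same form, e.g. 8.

-356

Consecutive displacements -1, -3, -9, -27 scale by a factor of 3 each step.
step 5: -32 − 81 → -113
step 6: -113 − 243 → -356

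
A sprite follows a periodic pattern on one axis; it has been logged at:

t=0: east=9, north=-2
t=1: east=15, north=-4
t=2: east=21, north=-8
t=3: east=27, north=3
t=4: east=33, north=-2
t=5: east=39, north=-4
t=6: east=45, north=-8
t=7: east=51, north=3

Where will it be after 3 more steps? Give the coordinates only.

east=69, north=-8

East: linear, +6 per step → 69 at step 10.
North: cycles through -2, -4, -8, 3 every 4 steps. Step 10 lands at position 2 of the cycle → -8.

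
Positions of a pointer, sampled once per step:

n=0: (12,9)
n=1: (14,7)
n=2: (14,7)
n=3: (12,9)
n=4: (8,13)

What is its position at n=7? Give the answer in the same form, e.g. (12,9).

First differences are (+2,-2), (+0,+0), (-2,+2), (-4,+4); their common second difference is (-2,+2) (constant acceleration).
step 5: (8,13) + (-6,+6) → (2,19)
step 6: (2,19) + (-8,+8) → (-6,27)
step 7: (-6,27) + (-10,+10) → (-16,37)

(-16,37)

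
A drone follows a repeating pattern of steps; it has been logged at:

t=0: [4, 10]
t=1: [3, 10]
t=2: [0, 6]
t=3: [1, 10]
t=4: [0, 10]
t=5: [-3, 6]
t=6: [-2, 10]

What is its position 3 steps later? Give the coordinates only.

[-5, 10]

Differencing gives [-1, +0], [-3, -4], [+1, +4], [-1, +0], [-3, -4], [+1, +4]. This is the pattern [-1, +0], [-3, -4], [+1, +4] repeated.
step 7: apply [-1, +0] → [-3, 10]
step 8: apply [-3, -4] → [-6, 6]
step 9: apply [+1, +4] → [-5, 10]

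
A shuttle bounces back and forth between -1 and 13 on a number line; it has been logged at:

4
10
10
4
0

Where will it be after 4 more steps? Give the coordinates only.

The value travels 6 per step and bounces off the walls at -1 and 13.
  step 5: 0 → 6
  step 6: 6 → 12
  step 7: 12 → 8
  step 8: 8 → 2

2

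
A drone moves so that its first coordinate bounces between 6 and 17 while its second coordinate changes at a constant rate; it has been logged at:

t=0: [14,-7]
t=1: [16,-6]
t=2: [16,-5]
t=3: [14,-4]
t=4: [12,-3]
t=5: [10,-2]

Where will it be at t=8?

The first coordinate reflects between 6 and 17, moving 2 per step.
  step 6: 10 → 8
  step 7: 8 → 6
  step 8: 6 → 8
The second coordinate changes by +1 each step: at step 8 it is 1.

[8,1]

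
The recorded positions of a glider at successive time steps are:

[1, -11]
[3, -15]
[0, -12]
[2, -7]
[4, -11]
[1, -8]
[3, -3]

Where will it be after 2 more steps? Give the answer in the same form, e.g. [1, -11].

The moves between consecutive positions are [+2, -4], [-3, +3], [+2, +5], [+2, -4], [-3, +3], [+2, +5]; they repeat the 3-cycle [[+2, -4], [-3, +3], [+2, +5]].
step 7: apply [+2, -4] → [5, -7]
step 8: apply [-3, +3] → [2, -4]

[2, -4]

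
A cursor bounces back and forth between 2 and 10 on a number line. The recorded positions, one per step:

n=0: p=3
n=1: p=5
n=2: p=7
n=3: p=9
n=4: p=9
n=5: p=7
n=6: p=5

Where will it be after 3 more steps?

The value travels 2 per step and bounces off the walls at 2 and 10.
  step 7: 5 → 3
  step 8: 3 → 3
  step 9: 3 → 5

p=5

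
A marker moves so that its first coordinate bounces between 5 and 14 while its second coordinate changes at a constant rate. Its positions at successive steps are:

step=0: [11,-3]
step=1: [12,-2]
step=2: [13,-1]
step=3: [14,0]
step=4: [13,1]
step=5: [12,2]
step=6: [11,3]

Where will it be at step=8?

The first coordinate reflects between 5 and 14, moving 1 per step.
  step 7: 11 → 10
  step 8: 10 → 9
The second coordinate changes by +1 each step: at step 8 it is 5.

[9,5]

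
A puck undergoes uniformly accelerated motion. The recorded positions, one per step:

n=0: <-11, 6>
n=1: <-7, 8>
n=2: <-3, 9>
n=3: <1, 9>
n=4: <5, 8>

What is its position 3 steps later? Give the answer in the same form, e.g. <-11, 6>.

Taking differences between consecutive positions: <+4, +2>, <+4, +1>, <+4, +0>, <+4, -1>. These grow by <+0, -1> each step.
step 5: <5, 8> + <+4, -2> → <9, 6>
step 6: <9, 6> + <+4, -3> → <13, 3>
step 7: <13, 3> + <+4, -4> → <17, -1>

<17, -1>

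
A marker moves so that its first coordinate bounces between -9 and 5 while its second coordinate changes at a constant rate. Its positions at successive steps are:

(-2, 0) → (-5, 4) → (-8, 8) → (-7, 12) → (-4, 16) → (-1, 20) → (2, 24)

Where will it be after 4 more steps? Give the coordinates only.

(-4, 40)

The first coordinate travels 3 per step and bounces off the walls at -9 and 5.
  step 7: 2 → 5
  step 8: 5 → 2
  step 9: 2 → -1
  step 10: -1 → -4
The second coordinate changes by +4 each step: at step 10 it is 40.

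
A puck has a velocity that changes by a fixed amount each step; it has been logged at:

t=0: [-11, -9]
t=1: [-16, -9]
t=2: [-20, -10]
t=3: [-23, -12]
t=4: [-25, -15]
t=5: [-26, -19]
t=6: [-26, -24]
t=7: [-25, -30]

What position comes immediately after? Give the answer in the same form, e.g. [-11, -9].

First differences are [-5, +0], [-4, -1], [-3, -2], [-2, -3], [-1, -4], [+0, -5], [+1, -6]; their common second difference is [+1, -1] (constant acceleration).
step 8: [-25, -30] + [+2, -7] → [-23, -37]

[-23, -37]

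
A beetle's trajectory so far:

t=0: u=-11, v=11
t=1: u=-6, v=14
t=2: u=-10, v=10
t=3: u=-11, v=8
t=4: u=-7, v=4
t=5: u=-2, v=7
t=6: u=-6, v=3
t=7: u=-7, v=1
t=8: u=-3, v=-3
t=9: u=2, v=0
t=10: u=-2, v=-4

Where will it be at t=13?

u=6, v=-7

Differencing gives (+5,+3), (-4,-4), (-1,-2), (+4,-4), (+5,+3), (-4,-4), (-1,-2), (+4,-4), (+5,+3), (-4,-4). This is the pattern (+5,+3), (-4,-4), (-1,-2), (+4,-4) repeated.
step 11: apply (-1,-2) → u=-3, v=-6
step 12: apply (+4,-4) → u=1, v=-10
step 13: apply (+5,+3) → u=6, v=-7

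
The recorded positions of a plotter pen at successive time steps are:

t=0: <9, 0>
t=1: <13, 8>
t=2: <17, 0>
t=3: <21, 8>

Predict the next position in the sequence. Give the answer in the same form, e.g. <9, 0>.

First: linear, +4 per step → 25 at step 4.
Second: cycles through 0, 8 every 2 steps. Step 4 lands at position 0 of the cycle → 0.

<25, 0>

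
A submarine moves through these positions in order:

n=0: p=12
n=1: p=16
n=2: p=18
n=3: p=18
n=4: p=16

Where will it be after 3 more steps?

p=-2

Taking differences between consecutive positions: +4, +2, +0, -2. These grow by -2 each step.
step 5: 16 − 4 → p=12
step 6: 12 − 6 → p=6
step 7: 6 − 8 → p=-2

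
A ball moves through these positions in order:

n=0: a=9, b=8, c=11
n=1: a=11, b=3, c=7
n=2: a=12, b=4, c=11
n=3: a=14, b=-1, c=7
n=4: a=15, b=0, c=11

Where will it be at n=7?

a=20, b=-9, c=7

Differencing gives (+2, -5, -4), (+1, +1, +4), (+2, -5, -4), (+1, +1, +4). This is the pattern (+2, -5, -4), (+1, +1, +4) repeated.
step 5: apply (+2, -5, -4) → a=17, b=-5, c=7
step 6: apply (+1, +1, +4) → a=18, b=-4, c=11
step 7: apply (+2, -5, -4) → a=20, b=-9, c=7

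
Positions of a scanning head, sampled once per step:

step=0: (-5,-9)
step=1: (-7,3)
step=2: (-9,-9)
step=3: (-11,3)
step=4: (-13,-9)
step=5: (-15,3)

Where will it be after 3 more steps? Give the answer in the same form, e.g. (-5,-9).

(-21,-9)

First: linear, -2 per step → -21 at step 8.
Second: cycles through -9, 3 every 2 steps. Step 8 lands at position 0 of the cycle → -9.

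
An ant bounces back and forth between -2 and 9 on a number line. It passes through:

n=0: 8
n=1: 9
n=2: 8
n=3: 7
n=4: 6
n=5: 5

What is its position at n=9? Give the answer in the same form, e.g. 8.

The value reflects between -2 and 9, moving 1 per step.
  step 6: 5 → 4
  step 7: 4 → 3
  step 8: 3 → 2
  step 9: 2 → 1

1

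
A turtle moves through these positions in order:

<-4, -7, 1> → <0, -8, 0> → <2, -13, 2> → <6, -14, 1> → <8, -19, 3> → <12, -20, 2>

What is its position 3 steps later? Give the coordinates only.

Differencing gives <+4, -1, -1>, <+2, -5, +2>, <+4, -1, -1>, <+2, -5, +2>, <+4, -1, -1>. This is the pattern <+4, -1, -1>, <+2, -5, +2> repeated.
step 6: apply <+2, -5, +2> → <14, -25, 4>
step 7: apply <+4, -1, -1> → <18, -26, 3>
step 8: apply <+2, -5, +2> → <20, -31, 5>

<20, -31, 5>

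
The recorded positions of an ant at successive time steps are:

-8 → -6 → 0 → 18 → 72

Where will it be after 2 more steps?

Step-to-step displacements: +2, +6, +18, +54; each is 3× the previous.
step 5: 72 + 162 → 234
step 6: 234 + 486 → 720

720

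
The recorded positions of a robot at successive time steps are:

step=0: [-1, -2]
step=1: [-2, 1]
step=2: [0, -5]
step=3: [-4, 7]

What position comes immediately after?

[4, -17]

Step-to-step displacements: [-1, +3], [+2, -6], [-4, +12]; each is -2× the previous.
step 4: [-4, 7] + [+8, -24] → [4, -17]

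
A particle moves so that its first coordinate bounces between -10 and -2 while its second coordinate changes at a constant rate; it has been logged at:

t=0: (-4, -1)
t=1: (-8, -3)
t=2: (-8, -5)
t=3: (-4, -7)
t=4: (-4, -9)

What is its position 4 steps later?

The first coordinate travels 4 per step and bounces off the walls at -10 and -2.
  step 5: -4 → -8
  step 6: -8 → -8
  step 7: -8 → -4
  step 8: -4 → -4
The second coordinate changes by -2 each step: at step 8 it is -17.

(-4, -17)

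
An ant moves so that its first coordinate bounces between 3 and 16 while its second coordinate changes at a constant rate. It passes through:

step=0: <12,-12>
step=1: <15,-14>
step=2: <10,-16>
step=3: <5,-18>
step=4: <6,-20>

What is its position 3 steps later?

The first coordinate travels 5 per step and bounces off the walls at 3 and 16.
  step 5: 6 → 11
  step 6: 11 → 16
  step 7: 16 → 11
The second coordinate changes by -2 each step: at step 7 it is -26.

<11,-26>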